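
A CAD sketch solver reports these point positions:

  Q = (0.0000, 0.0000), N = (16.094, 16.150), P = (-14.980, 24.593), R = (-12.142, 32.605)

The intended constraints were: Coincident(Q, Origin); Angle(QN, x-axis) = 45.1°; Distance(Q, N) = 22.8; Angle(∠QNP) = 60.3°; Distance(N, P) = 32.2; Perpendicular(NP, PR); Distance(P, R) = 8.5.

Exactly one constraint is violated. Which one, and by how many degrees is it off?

Perpendicular(NP, PR) — off by 4.30°.

Q = (0.00, 0.00) ✓; QN at 45.10° ✓; |QN| = 22.80 ✓; ∠QNP = 60.30° ✓; |NP| = 32.20 ✓; ∠(NP, PR) = 94.30° ✗; |PR| = 8.500 ✓.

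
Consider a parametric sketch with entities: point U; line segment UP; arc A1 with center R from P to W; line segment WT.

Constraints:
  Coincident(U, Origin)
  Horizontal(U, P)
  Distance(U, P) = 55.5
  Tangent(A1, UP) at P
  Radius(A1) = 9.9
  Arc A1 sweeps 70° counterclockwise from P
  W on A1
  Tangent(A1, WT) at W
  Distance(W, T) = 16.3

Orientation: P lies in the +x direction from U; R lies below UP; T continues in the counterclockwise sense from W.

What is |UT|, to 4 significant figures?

46.12

U is at the origin; UP is horizontal with |UP| = 55.5 and P on the +x side, so P = (55.50, 0.000). Since A1 is tangent to UP there, RP ⟂ UP, so R = P + (0, -9.9) = (55.50, -9.900). On A1, P sits at bearing 90° from R; a 70° counterclockwise sweep puts W at bearing 160°, so W = R + 9.9·(cos 160°, sin 160°) = (46.20, -6.514). Since A1 is tangent to WT there, RW ⟂ WT, so WT runs along (−sin 160°, cos 160°); with |WT| = 16.3, T = (40.62, -21.83). Then |UT| = |T − U| = 46.12.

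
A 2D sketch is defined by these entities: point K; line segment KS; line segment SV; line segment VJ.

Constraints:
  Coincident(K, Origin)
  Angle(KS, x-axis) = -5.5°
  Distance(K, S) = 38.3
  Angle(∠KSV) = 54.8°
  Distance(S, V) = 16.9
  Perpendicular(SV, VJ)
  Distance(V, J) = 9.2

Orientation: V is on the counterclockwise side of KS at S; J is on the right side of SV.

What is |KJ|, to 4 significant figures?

40.83

K is at the origin; KS runs at -5.5° with length 38.3, so S = 38.3·(cos -5.5°, sin -5.5°) = (38.12, -3.671). ∠KSV = 54.8°, so SV runs at -5.5° + (180° − 54.8°) = 119.7° from the x-axis; with |SV| = 16.9, V = S + 16.9·(cos 119.7°, sin 119.7°) = (29.75, 11.01). SV ⟂ VJ; with |VJ| = 9.2 on the right of SV, J = V + 9.2·(0.8686, 0.4955) = (37.74, 15.57). Then |KJ| = |J − K| = 40.83.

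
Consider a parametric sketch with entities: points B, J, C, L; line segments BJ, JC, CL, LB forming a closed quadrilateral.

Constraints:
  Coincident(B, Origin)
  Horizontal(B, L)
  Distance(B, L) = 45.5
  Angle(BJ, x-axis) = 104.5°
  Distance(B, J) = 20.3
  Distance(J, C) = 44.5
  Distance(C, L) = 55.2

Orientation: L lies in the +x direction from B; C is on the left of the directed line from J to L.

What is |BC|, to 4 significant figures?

57.73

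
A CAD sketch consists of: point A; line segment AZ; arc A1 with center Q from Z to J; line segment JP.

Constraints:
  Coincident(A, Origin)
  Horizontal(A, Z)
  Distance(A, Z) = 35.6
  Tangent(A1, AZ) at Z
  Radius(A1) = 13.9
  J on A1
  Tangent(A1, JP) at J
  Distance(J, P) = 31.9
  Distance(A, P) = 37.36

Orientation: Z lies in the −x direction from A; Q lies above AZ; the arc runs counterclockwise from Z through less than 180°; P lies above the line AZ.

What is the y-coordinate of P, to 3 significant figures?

36.3

Checks: |QJ| = 13.90 ✓; ∠(QJ, JP) = 90.00° ✓; |JP| = 31.90 ✓; |AP| = 37.36 ✓.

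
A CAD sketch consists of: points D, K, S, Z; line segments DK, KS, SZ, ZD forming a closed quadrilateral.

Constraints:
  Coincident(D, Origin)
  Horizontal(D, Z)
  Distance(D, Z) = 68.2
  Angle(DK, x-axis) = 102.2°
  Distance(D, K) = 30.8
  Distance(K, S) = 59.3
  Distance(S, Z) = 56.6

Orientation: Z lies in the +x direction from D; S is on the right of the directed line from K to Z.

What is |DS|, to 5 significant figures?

29.704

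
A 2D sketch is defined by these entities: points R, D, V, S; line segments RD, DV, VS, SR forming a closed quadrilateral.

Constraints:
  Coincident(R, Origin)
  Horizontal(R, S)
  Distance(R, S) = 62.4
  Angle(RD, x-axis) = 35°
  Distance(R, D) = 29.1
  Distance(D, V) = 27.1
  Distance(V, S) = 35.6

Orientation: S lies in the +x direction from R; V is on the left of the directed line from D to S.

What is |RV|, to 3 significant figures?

56.2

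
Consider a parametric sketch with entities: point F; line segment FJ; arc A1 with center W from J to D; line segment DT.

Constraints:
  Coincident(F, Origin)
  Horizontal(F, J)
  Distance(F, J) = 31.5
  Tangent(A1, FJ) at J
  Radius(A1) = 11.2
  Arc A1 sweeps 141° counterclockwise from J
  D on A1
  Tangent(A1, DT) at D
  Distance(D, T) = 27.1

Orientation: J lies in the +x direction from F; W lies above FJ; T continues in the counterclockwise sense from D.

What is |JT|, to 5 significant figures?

39.526

F is at the origin; F and J share the same y with |FJ| = 31.5 and J on the +x side, so J = (31.500, 0.0000). Tangency of A1 to FJ means the radius WJ is perpendicular to FJ, so W = J + (0, 11.2) = (31.500, 11.200). On A1, J sits at bearing -90° from W; a 141° counterclockwise sweep puts D at bearing 51°, so D = W + 11.2·(cos 51°, sin 51°) = (38.548, 19.904). The tangent condition forces WD to be normal to DT, so DT runs along (−sin 51°, cos 51°); with |DT| = 27.1, T = (17.488, 36.959). Then |JT| = |T − J| = 39.526.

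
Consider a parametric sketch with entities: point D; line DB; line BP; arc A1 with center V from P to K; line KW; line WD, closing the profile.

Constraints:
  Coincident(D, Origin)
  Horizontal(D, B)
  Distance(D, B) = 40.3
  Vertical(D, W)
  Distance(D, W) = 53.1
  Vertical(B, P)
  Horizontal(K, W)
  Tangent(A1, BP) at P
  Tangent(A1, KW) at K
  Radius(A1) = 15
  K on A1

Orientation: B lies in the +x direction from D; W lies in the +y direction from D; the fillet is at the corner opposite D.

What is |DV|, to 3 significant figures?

45.7

D is at the origin; DB is horizontal with |DB| = 40.3 and B on the +x side, so B = (40.3, 0.00). DW is vertical with |DW| = 53.1 and W on the +y side, so W = (0.00, 53.1). The virtual corner opposite D is at (40.3, 53.1). Since A1 is tangent to BP there, VP ⟂ BP and since A1 is tangent to KW there, VK ⟂ KW, with radius 15.0, so the center V sits 15.0 in from both sides at V = (25.3, 38.1). Then |DV| = |V − D| = 45.7.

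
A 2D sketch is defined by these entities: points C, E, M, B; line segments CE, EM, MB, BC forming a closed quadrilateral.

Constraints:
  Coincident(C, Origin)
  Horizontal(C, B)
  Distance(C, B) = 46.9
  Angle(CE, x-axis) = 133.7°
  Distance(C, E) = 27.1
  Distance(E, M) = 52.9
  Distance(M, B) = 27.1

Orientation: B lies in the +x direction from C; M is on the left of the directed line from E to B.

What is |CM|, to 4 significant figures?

41.53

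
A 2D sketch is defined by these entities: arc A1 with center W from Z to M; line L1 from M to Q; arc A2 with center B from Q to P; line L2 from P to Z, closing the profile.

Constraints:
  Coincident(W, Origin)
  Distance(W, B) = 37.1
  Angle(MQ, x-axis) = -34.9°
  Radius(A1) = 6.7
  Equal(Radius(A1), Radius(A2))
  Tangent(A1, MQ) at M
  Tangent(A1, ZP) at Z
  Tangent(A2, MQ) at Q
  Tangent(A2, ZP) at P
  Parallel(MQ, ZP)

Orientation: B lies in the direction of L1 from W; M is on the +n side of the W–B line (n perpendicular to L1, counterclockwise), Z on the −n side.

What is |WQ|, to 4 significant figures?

37.70

The slot axis is L1's direction at -34.9°, so u = (cos -34.9°, sin -34.9°) = (0.8202, -0.5721) and n = (−sin -34.9°, cos -34.9°) = (0.5721, 0.8202). W is at the origin and B lies 37.1 along u from W, so B = 37.1·u = (30.43, -21.23). Tangency of A1 to both parallel lines with radius 6.7 puts M and Z at W ± 6.7·n: M = (3.833, 5.495), Z = (-3.833, -5.495). Equal radii place Q and P the same way about B: Q = B + 6.7·n = (34.26, -15.73), P = B − 6.7·n = (26.59, -26.72). Then |WQ| = |Q − W| = 37.70.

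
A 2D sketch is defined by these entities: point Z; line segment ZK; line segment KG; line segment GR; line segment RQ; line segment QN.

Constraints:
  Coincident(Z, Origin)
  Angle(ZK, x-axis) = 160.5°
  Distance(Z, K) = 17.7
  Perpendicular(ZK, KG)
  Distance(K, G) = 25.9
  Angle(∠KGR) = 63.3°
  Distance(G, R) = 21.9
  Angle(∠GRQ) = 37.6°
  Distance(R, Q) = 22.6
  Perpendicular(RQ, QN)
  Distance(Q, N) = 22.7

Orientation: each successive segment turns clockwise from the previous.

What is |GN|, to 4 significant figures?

10.71

Z is at the origin; ZK runs at 160.5° with length 17.7, so K = (-16.68, 5.908). ZK ⟂ KG, so KG runs at 70.50°; with |KG| = 25.9, G = (-8.039, 30.32). ∠KGR = 63.3° gives GR at -46.20° from the x-axis; with |GR| = 21.9, R = (7.119, 14.52). ∠GRQ = 37.6° gives RQ at 171.4° from the x-axis; with |RQ| = 22.6, Q = (-15.23, 17.90). RQ ⟂ QN, so QN runs at 81.40°; with |QN| = 22.7, N = (-11.83, 40.34). Then |GN| = |N − G| = 10.71.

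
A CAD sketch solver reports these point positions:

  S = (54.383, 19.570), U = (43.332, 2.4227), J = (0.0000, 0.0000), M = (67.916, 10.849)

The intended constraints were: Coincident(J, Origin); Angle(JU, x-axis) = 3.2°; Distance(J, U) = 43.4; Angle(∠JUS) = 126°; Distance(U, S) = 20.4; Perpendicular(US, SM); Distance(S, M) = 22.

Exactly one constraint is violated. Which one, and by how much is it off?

Distance(S, M) = 22 — off by 5.90.

J = (0.00, 0.00) ✓; JU at 3.200° ✓; |JU| = 43.40 ✓; ∠JUS = 126.0° ✓; |US| = 20.40 ✓; ∠(US, SM) = 90.00° ✓; |SM| = 16.10 ✗.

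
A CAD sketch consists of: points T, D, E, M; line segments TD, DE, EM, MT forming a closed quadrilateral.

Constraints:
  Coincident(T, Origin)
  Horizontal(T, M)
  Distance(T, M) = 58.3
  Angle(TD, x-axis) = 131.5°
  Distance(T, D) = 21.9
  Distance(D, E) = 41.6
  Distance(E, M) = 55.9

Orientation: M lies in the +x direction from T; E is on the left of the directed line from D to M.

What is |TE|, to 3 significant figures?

44.8

T is at the origin; T and M share the same y with |TM| = 58.3 and M in +x, so M = (58.3, 0). TD runs at 131.5° with |TD| = 21.9, so D = (-14.5, 16.4). E is determined by |DE| = 41.6 and |EM| = 55.9 together: it lies at the intersection of circle(D, 41.6) and circle(M, 55.9). With |DM| = 74.6, the foot of the radical line on DM is 28.0 from D and the perpendicular offset is √(41.6² − 28.0²) = 30.8. Taking the left-of-DM solution: E = (19.5, 40.3).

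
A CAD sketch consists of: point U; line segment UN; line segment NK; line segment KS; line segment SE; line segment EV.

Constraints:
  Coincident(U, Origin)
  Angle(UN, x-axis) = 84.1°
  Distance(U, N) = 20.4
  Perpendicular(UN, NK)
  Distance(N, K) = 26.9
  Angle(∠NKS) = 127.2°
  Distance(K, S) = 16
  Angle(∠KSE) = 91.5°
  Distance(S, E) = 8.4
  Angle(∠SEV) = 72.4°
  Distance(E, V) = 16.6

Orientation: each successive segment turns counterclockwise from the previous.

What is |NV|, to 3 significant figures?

24.2

U is at the origin; UN runs at 84.1° with length 20.4, so N = (2.10, 20.3). UN is perpendicular to NK, so NK runs at 174°; with |NK| = 26.9, K = (-24.7, 23.1). ∠NKS = 127.2° gives KS at -133° from the x-axis; with |KS| = 16.0, S = (-35.6, 11.4). ∠KSE = 91.5° gives SE at -44.6° from the x-axis; with |SE| = 8.4, E = (-29.6, 5.48). ∠SEV = 72.4° gives EV at 63.0° from the x-axis; with |EV| = 16.6, V = (-22.1, 20.3). Then |NV| = |V − N| = 24.2.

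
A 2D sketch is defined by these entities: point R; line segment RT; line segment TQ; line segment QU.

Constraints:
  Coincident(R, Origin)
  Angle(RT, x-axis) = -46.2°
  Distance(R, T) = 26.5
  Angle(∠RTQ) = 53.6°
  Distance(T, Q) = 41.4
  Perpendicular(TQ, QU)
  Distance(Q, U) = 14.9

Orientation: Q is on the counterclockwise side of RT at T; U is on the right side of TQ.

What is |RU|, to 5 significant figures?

44.405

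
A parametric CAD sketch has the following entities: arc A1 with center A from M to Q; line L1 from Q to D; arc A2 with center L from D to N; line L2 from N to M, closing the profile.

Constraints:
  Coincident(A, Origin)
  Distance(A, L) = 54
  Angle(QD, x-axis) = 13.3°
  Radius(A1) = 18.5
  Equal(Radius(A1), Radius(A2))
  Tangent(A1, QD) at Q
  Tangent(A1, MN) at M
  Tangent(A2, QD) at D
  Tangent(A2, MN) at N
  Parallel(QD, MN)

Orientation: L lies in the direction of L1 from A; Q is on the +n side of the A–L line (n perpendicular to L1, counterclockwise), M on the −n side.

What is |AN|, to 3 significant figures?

57.1

Tangency of A1 to both parallel lines with radius 18.5 puts Q and M at A ± 18.5·n: Q = (-4.26, 18.0), M = (4.26, -18.0). Equal radii place D and N the same way about L: D = L + 18.5·n = (48.3, 30.4), N = L − 18.5·n = (56.8, -5.58). Then |AN| = |N − A| = 57.1.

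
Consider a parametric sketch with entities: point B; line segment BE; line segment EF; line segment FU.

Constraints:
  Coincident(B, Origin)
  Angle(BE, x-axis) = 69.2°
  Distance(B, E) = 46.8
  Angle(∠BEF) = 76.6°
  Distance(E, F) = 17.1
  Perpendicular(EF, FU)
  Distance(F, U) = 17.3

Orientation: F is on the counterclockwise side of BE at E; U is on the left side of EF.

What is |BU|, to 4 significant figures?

28.91

∠BEF = 76.6°, so EF runs at 69.2° + (180° − 76.6°) = 172.6° from the x-axis; with |EF| = 17.1, F = E + 17.1·(cos 172.6°, sin 172.6°) = (-0.3386, 45.95). EF is perpendicular to FU; with |FU| = 17.3 on the left of EF, U = F + 17.3·(-0.1288, -0.9917) = (-2.567, 28.80). Then |BU| = |U − B| = 28.91.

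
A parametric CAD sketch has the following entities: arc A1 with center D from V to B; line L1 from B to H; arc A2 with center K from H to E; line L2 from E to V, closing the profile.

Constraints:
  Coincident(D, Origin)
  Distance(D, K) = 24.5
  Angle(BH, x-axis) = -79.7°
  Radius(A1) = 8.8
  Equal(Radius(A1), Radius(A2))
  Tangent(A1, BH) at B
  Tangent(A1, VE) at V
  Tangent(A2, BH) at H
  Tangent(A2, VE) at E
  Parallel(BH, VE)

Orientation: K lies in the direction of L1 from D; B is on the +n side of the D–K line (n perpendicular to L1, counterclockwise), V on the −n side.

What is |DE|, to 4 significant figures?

26.03

The slot axis is L1's direction at -79.7°, so u = (cos -79.7°, sin -79.7°) = (0.1788, -0.9839) and n = (−sin -79.7°, cos -79.7°) = (0.9839, 0.1788). D is at the origin and K lies 24.5 along u from D, so K = 24.5·u = (4.381, -24.11). Tangency of A1 to both parallel lines with radius 8.8 puts B and V at D ± 8.8·n: B = (8.658, 1.573), V = (-8.658, -1.573). Equal radii place H and E the same way about K: H = K + 8.8·n = (13.04, -22.53), E = K − 8.8·n = (-4.278, -25.68). Then |DE| = |E − D| = 26.03.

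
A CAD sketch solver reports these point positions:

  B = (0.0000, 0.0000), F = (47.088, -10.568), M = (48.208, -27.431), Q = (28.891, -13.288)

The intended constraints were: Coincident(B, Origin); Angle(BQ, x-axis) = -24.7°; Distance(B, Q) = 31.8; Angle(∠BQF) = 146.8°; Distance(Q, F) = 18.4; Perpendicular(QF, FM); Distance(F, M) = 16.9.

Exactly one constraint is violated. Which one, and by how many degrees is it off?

Perpendicular(QF, FM) — off by 4.70°.

B = (0.00, 0.00) ✓; BQ at -24.70° ✓; |BQ| = 31.80 ✓; ∠BQF = 146.8° ✓; |QF| = 18.40 ✓; ∠(QF, FM) = 94.70° ✗; |FM| = 16.90 ✓.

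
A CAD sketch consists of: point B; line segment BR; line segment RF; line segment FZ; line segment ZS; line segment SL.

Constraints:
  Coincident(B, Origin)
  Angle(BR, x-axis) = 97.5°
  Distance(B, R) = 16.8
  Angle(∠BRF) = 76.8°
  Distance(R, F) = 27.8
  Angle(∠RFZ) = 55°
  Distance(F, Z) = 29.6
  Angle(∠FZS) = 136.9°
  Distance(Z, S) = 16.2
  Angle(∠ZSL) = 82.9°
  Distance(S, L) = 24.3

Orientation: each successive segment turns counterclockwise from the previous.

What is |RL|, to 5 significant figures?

7.8270

∠FZS = 136.9° gives ZS at 8.8000° from the x-axis; with |ZS| = 16.2, S = (12.264, -7.3723). ∠ZSL = 82.9° gives SL at 105.90° from the x-axis; with |SL| = 24.3, L = (5.6064, 15.998). Then |RL| = |L − R| = 7.8270.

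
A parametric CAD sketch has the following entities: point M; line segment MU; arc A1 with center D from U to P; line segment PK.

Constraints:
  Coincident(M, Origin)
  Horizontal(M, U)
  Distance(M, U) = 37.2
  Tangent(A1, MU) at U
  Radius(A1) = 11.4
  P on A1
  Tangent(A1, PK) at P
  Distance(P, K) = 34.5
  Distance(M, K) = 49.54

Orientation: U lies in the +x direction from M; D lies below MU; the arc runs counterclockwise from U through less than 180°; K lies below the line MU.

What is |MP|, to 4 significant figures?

27.78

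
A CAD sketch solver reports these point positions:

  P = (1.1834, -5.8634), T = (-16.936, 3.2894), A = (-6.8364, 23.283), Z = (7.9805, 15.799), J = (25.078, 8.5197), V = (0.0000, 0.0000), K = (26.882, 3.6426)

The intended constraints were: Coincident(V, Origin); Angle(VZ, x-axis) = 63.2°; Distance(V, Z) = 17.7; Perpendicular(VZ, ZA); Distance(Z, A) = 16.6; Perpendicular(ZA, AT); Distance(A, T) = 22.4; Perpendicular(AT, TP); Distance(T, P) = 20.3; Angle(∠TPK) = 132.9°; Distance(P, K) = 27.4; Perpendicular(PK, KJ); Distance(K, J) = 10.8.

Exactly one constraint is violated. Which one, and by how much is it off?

Distance(K, J) = 10.8 — off by 5.60.

V = (0.00, 0.00) ✓; VZ at 63.20° ✓; |VZ| = 17.70 ✓; ∠(VZ, ZA) = 90.00° ✓; |ZA| = 16.60 ✓; ∠(ZA, AT) = 90.00° ✓; |AT| = 22.40 ✓; ∠(AT, TP) = 90.00° ✓; |TP| = 20.30 ✓; ∠TPK = 132.9° ✓; |PK| = 27.40 ✓; ∠(PK, KJ) = 90.00° ✓; |KJ| = 5.200 ✗.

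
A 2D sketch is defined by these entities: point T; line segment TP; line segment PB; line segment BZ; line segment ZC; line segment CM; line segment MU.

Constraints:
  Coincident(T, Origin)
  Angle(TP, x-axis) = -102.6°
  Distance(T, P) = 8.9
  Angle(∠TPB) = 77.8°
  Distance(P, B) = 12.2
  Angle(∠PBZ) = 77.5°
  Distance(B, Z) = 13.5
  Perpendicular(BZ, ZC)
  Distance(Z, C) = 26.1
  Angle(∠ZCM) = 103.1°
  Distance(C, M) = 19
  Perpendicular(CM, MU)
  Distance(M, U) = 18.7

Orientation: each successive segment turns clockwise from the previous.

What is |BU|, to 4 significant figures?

15.30

T is at the origin; TP runs at -102.6° with length 8.9, so P = (-1.941, -8.686). ∠TPB = 77.8° gives PB at 155.2° from the x-axis; with |PB| = 12.2, B = (-13.02, -3.568). ∠PBZ = 77.5° gives BZ at 52.70° from the x-axis; with |BZ| = 13.5, Z = (-4.836, 7.171). The perpendicularity gives ZC at right angles to BZ, so ZC runs at -37.30°; with |ZC| = 26.1, C = (15.93, -8.646). ∠ZCM = 103.1° gives CM at -114.2° from the x-axis; with |CM| = 19.0, M = (8.138, -25.98). CM is perpendicular to MU, so MU runs at 155.8°; with |MU| = 18.7, U = (-8.919, -18.31). Then |BU| = |U − B| = 15.30.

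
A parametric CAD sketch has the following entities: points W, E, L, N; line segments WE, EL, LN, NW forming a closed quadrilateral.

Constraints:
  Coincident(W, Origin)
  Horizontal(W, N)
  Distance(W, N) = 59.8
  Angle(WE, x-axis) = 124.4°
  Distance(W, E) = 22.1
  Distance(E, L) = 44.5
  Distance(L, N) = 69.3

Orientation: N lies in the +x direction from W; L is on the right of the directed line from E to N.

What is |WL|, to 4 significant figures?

25.98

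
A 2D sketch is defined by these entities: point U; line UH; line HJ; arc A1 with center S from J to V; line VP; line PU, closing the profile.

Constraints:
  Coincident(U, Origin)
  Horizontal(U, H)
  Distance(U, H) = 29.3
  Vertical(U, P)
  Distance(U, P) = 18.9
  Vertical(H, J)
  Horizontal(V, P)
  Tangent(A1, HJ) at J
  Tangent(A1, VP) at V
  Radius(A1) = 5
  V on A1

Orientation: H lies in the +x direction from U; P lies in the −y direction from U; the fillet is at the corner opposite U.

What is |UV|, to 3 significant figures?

30.8

U is at the origin; U and H share the same y with |UH| = 29.3 and H on the +x side, so H = (29.3, 0.00). U and P share the same x with |UP| = 18.9 and P on the −y side, so P = (0.00, -18.9). The virtual corner opposite U is at (29.3, -18.9). Tangency of A1 to HJ means the radius SJ is perpendicular to HJ and since A1 is tangent to VP there, SV ⟂ VP, with radius 5.0, so the center S sits 5.0 in from both sides at S = (24.3, -13.9). That places the tangent points at J = (29.3, -13.9) on HJ and V = (24.3, -18.9) on VP. Then |UV| = |V − U| = 30.8.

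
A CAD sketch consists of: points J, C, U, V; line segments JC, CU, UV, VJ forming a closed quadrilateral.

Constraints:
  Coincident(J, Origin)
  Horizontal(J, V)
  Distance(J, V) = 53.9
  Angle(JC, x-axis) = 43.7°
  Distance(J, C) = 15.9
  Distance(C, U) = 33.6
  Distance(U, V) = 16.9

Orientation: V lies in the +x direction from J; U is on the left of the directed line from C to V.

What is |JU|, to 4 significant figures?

47.16

J is at the origin; J and V share the same y with |JV| = 53.9 and V in +x, so V = (53.9, 0). JC runs at 43.7° with |JC| = 15.9, so C = (11.50, 10.99). U is determined by |CU| = 33.6 and |UV| = 16.9 together: it lies at the intersection of circle(C, 33.6) and circle(V, 16.9). With |CV| = 43.80, the foot of the radical line on CV is 31.53 from C and the perpendicular offset is √(33.6² − 31.53²) = 11.62. Taking the left-of-CV solution: U = (44.93, 14.32).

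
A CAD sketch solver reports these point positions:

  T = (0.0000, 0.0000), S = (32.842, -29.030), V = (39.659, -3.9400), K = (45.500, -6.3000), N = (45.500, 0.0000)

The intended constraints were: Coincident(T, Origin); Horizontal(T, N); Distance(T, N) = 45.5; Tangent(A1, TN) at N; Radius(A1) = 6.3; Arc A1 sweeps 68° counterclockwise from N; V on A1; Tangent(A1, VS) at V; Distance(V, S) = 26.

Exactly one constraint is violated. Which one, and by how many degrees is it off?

Tangent(A1, VS) at V — off by 6.80°.

T = (0.00, 0.00) ✓; T.y = 0.00, N.y = 0.00 ✓; |TN| = 45.50 ✓; ∠(KN, NT) = 90.00° ✓; |KN| = 6.300 ✓; bearing(K→V) − bearing(K→N) = 68.00° ✓; |KV| = 6.300 ✓; ∠(KV, VS) = 83.20° ✗; |VS| = 26.00 ✓.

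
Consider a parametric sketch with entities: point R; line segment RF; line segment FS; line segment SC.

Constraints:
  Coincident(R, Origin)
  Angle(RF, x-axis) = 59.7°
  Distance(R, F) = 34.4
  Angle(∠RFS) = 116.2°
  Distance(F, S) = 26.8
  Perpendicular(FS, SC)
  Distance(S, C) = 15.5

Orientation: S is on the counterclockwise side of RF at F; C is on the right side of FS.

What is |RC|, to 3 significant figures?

62.6

∠RFS = 116.2°, so FS runs at 59.7° + (180° − 116.2°) = 124° from the x-axis; with |FS| = 26.8, S = F + 26.8·(cos 124°, sin 124°) = (2.56, 52.0). The perpendicularity gives SC at right angles to FS; with |SC| = 15.5 on the right of FS, C = S + 15.5·(0.834, 0.552) = (15.5, 60.6). Then |RC| = |C − R| = 62.6.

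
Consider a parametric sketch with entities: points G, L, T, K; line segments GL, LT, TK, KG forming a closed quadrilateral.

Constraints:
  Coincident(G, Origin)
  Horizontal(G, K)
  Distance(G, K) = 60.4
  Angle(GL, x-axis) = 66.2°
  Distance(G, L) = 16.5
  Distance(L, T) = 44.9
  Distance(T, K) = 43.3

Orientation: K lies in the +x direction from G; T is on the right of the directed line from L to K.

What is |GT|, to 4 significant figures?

36.18

Checks: |LT| = 44.90 ✓; |TK| = 43.30 ✓.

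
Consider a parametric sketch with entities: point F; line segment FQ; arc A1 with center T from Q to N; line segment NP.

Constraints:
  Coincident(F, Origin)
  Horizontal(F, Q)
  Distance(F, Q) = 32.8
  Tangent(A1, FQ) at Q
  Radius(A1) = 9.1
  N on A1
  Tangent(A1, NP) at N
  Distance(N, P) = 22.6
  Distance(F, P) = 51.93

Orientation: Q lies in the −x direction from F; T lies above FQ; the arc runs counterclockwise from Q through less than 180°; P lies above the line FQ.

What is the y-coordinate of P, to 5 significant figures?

32.107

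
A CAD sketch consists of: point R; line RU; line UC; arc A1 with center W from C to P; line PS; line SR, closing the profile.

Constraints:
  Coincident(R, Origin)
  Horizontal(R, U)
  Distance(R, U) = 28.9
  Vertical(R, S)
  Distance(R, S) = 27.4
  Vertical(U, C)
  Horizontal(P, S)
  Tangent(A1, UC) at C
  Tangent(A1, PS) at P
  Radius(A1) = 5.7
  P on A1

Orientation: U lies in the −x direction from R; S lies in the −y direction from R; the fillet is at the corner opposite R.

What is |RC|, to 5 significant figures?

36.140

The virtual corner opposite R is at (-28.900, -27.400). A1 meets UC tangentially, so WC is at right angles to UC and since A1 is tangent to PS there, WP ⟂ PS, with radius 5.7, so the center W sits 5.7 in from both sides at W = (-23.200, -21.700). That places the tangent points at C = (-28.900, -21.700) on UC and P = (-23.200, -27.400) on PS. Then |RC| = |C − R| = 36.140.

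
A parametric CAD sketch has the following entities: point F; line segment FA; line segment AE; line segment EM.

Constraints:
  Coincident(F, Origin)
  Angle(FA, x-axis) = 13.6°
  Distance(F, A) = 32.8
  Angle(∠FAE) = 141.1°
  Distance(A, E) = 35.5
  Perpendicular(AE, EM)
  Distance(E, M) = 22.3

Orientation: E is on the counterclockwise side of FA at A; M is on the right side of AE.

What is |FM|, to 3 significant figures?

74.6

F is at the origin; FA runs at 13.6° with length 32.8, so A = 32.8·(cos 13.6°, sin 13.6°) = (31.9, 7.71). ∠FAE = 141.1°, so AE runs at 13.6° + (180° − 141.1°) = 52.5° from the x-axis; with |AE| = 35.5, E = A + 35.5·(cos 52.5°, sin 52.5°) = (53.5, 35.9). AE is perpendicular to EM; with |EM| = 22.3 on the right of AE, M = E + 22.3·(0.793, -0.609) = (71.2, 22.3). Then |FM| = |M − F| = 74.6.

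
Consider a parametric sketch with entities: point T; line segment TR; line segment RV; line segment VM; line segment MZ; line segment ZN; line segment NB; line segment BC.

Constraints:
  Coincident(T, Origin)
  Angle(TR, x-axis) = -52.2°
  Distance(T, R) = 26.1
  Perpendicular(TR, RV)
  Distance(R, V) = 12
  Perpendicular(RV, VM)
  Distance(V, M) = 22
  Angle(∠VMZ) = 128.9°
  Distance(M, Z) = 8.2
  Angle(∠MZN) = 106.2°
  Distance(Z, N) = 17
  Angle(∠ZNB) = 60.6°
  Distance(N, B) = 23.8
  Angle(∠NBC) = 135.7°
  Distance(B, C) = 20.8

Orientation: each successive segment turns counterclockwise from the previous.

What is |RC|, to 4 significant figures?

35.59

∠ZNB = 60.6° gives NB at 12.10° from the x-axis; with |NB| = 23.8, B = (22.01, -6.969). ∠NBC = 135.7° gives BC at 56.40° from the x-axis; with |BC| = 20.8, C = (33.52, 10.36). Then |RC| = |C − R| = 35.59.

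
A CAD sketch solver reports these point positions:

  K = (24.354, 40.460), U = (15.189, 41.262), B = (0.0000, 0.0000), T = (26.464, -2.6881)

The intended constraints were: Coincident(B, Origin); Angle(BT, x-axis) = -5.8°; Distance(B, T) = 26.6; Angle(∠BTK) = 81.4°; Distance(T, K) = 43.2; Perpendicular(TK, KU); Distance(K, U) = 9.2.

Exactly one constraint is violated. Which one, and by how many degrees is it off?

Perpendicular(TK, KU) — off by 7.80°.

B = (0.00, 0.00) ✓; BT at -5.800° ✓; |BT| = 26.60 ✓; ∠BTK = 81.40° ✓; |TK| = 43.20 ✓; ∠(TK, KU) = 82.20° ✗; |KU| = 9.200 ✓.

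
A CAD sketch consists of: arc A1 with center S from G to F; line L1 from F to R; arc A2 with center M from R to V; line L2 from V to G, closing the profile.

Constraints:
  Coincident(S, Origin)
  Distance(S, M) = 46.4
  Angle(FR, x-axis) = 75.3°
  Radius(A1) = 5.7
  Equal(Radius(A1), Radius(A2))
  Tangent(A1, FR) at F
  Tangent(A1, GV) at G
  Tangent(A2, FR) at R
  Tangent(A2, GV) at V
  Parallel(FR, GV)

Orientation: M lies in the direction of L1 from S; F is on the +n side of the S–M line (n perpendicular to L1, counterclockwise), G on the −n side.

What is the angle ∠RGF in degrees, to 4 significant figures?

76.20°

The slot axis is L1's direction at 75.3°, so u = (cos 75.3°, sin 75.3°) = (0.2538, 0.9673) and n = (−sin 75.3°, cos 75.3°) = (-0.9673, 0.2538). S is at the origin and M lies 46.4 along u from S, so M = 46.4·u = (11.77, 44.88). Tangency of A1 to both parallel lines with radius 5.7 puts F and G at S ± 5.7·n: F = (-5.513, 1.446), G = (5.513, -1.446). Equal radii place R and V the same way about M: R = M + 5.7·n = (6.261, 46.33), V = M − 5.7·n = (17.29, 43.43). Then cos ∠RGF = GR·GF / (|GR||GF|), giving 76.20°.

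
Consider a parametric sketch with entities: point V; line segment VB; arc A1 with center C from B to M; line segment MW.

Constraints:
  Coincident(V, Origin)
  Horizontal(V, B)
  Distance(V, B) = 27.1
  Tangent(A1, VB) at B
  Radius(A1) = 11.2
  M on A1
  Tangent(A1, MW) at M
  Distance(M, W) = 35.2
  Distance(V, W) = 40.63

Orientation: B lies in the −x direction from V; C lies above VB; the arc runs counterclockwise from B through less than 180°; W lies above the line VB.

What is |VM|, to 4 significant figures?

18.14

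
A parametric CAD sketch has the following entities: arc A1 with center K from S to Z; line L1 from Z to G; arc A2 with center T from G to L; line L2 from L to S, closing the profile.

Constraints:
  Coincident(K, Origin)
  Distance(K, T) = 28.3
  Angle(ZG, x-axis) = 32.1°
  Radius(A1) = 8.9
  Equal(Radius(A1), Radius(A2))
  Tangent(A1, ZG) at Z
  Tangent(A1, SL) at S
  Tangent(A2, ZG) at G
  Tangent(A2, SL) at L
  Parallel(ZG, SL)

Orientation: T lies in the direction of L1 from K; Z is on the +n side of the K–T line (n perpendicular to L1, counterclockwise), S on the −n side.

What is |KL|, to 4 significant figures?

29.67

Tangency of A1 to both parallel lines with radius 8.9 puts Z and S at K ± 8.9·n: Z = (-4.729, 7.539), S = (4.729, -7.539). Equal radii place G and L the same way about T: G = T + 8.9·n = (19.24, 22.58), L = T − 8.9·n = (28.70, 7.499). Then |KL| = |L − K| = 29.67.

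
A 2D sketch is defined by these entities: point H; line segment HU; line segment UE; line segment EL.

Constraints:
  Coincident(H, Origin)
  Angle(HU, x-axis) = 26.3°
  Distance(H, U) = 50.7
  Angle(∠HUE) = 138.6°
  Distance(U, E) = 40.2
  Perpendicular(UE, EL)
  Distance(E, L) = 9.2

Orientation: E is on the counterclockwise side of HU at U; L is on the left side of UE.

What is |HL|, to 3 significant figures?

81.9

∠HUE = 138.6°, so UE runs at 26.3° + (180° − 138.6°) = 67.7° from the x-axis; with |UE| = 40.2, E = U + 40.2·(cos 67.7°, sin 67.7°) = (60.7, 59.7). The perpendicularity gives EL at right angles to UE; with |EL| = 9.2 on the left of UE, L = E + 9.2·(-0.925, 0.379) = (52.2, 63.1). Then |HL| = |L − H| = 81.9.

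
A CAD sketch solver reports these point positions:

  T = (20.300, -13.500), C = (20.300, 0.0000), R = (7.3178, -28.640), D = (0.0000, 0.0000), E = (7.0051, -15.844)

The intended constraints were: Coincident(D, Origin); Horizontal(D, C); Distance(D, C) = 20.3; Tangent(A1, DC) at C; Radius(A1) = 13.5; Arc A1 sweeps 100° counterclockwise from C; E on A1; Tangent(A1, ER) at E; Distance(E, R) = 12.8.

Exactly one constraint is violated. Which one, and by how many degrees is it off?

Tangent(A1, ER) at E — off by 8.60°.

D = (0.00, 0.00) ✓; D.y = 0.00, C.y = 0.00 ✓; |DC| = 20.30 ✓; ∠(TC, CD) = 90.00° ✓; |TC| = 13.50 ✓; bearing(T→E) − bearing(T→C) = 100.0° ✓; |TE| = 13.50 ✓; ∠(TE, ER) = 98.60° ✗; |ER| = 12.80 ✓.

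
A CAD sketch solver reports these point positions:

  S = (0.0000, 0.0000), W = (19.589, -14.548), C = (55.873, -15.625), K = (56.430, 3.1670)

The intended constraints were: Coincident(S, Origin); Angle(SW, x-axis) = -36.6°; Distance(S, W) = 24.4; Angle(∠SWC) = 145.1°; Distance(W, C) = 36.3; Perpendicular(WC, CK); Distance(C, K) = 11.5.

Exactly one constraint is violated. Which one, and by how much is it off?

Distance(C, K) = 11.5 — off by 7.30.

S = (0.00, 0.00) ✓; SW at -36.60° ✓; |SW| = 24.40 ✓; ∠SWC = 145.1° ✓; |WC| = 36.30 ✓; ∠(WC, CK) = 90.00° ✓; |CK| = 18.80 ✗.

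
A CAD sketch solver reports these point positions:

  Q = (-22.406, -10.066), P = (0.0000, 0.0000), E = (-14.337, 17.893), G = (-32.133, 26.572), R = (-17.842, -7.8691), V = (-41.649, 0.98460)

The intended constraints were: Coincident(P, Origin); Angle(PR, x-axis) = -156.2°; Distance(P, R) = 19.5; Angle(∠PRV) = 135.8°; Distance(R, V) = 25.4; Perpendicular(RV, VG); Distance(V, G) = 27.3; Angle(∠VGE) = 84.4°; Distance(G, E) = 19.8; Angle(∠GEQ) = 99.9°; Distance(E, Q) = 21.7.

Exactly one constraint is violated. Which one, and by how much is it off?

Distance(E, Q) = 21.7 — off by 7.40.

P = (0.00, 0.00) ✓; PR at -156.2° ✓; |PR| = 19.50 ✓; ∠PRV = 135.8° ✓; |RV| = 25.40 ✓; ∠(RV, VG) = 90.00° ✓; |VG| = 27.30 ✓; ∠VGE = 84.40° ✓; |GE| = 19.80 ✓; ∠GEQ = 99.90° ✓; |EQ| = 29.10 ✗.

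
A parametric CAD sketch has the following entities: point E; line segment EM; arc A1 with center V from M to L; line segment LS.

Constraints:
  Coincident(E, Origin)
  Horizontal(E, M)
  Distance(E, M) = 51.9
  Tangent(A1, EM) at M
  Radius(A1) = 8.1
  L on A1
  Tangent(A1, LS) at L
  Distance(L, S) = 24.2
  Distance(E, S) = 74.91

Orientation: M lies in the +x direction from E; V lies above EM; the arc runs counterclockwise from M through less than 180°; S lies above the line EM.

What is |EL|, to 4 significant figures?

59.22

E is at the origin; EM is horizontal with |EM| = 51.9 and M on the +x side, so M = (51.90, 0.000). The tangent condition forces VM to be normal to EM, so V = M + (0, 8.1) = (51.90, 8.100). Since VL ⟂ LS (tangency), |VS| = √(8.1² + 24.2²) = 25.52 regardless of where L sits on A1. So S lies on both circle(E, 74.91) and circle(V, 25.52); the above-EM intersection is S = (70.35, 25.73). L is the foot of the tangent from S: L = (59.06, 4.322).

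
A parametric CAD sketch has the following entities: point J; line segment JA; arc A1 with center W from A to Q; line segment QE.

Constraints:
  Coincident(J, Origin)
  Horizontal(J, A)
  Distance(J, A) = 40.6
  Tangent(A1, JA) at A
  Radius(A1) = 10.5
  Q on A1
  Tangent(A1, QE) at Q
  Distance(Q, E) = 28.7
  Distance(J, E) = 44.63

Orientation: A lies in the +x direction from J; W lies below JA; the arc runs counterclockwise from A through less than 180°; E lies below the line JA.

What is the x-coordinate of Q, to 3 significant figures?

30.3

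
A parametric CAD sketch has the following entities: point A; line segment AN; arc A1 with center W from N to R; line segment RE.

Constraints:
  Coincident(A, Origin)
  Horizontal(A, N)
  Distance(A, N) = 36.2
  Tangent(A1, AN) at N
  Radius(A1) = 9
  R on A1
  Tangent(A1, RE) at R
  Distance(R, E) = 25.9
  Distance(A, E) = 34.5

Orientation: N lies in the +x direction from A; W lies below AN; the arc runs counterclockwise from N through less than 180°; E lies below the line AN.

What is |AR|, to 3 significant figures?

28.4

A is at the origin; AN is horizontal with |AN| = 36.2 and N on the +x side, so N = (36.2, 0.00). The tangent condition forces WN to be normal to AN, so W = N + (0, -9) = (36.2, -9.00). Since WR ⟂ RE (tangency), |WE| = √(9.0² + 25.9²) = 27.4 regardless of where R sits on A1. So E lies on both circle(A, 34.5) and circle(W, 27.4); the below-AN intersection is E = (17.9, -29.5). R is the foot of the tangent from E: R = (27.9, -5.55).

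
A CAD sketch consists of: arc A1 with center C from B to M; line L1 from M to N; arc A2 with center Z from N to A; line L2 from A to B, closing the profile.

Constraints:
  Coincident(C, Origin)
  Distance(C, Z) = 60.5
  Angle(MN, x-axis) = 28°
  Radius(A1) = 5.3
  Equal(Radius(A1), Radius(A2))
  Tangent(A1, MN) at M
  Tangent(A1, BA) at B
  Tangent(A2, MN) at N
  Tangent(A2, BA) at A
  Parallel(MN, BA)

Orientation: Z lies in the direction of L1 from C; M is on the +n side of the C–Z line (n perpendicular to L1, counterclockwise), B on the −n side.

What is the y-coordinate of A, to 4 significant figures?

23.72

Tangency of A1 to both parallel lines with radius 5.3 puts M and B at C ± 5.3·n: M = (-2.488, 4.680), B = (2.488, -4.680). Equal radii place N and A the same way about Z: N = Z + 5.3·n = (50.93, 33.08), A = Z − 5.3·n = (55.91, 23.72). So A.y = 23.72.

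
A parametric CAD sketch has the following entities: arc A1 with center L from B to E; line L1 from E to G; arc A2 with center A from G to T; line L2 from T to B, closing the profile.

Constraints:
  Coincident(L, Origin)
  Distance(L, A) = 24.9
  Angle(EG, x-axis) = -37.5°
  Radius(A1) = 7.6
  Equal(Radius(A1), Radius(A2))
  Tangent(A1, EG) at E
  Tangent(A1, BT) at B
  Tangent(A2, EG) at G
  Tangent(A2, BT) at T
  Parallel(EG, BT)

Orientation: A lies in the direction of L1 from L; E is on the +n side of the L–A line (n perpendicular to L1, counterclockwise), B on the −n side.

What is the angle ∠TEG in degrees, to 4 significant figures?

31.40°

Tangency of A1 to both parallel lines with radius 7.6 puts E and B at L ± 7.6·n: E = (4.627, 6.029), B = (-4.627, -6.029). Equal radii place G and T the same way about A: G = A + 7.6·n = (24.38, -9.129), T = A − 7.6·n = (15.13, -21.19). Then cos ∠TEG = ET·EG / (|ET||EG|), giving 31.40°.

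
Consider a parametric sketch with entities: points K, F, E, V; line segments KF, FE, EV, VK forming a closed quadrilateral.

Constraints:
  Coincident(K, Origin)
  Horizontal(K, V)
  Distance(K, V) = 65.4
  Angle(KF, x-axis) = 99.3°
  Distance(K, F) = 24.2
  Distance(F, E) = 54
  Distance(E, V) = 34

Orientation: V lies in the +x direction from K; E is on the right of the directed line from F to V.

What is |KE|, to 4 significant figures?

37.24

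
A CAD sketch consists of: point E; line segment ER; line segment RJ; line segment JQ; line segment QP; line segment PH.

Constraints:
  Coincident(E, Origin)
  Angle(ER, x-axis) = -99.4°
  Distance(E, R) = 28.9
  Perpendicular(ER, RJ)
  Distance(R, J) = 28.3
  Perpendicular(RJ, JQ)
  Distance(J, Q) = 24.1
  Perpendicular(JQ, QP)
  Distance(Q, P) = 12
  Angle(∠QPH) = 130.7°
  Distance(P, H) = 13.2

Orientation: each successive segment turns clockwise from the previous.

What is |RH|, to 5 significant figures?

16.055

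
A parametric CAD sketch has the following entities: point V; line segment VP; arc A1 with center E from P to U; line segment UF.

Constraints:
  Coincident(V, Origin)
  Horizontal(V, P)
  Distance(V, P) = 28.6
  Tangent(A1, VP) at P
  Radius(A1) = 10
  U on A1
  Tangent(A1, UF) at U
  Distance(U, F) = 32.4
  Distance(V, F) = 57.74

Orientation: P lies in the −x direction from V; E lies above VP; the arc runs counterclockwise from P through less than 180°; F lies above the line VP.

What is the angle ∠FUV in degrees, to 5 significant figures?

163.66°

V is at the origin; V and P share the same y with |VP| = 28.6 and P on the −x side, so P = (-28.600, 0.0000). A1 meets VP tangentially, so EP is at right angles to VP, so E = P + (0, 10) = (-28.600, 10.000). Since EU ⟂ UF (tangency), |EF| = √(10.0² + 32.4²) = 33.908 regardless of where U sits on A1. So F lies on both circle(V, 57.74) and circle(E, 33.908); the above-VP intersection is F = (-39.511, 42.105). U is the foot of the tangent from F: U = (-20.502, 15.867).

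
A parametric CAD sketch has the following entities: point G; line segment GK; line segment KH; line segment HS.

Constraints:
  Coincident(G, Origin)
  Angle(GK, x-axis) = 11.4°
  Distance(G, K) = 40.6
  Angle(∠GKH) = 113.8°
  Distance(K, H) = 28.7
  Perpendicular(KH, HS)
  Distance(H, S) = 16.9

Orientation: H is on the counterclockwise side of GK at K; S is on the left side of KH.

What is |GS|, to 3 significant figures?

49.4

G is at the origin; GK runs at 11.4° with length 40.6, so K = 40.6·(cos 11.4°, sin 11.4°) = (39.8, 8.02). ∠GKH = 113.8°, so KH runs at 11.4° + (180° − 113.8°) = 77.6° from the x-axis; with |KH| = 28.7, H = K + 28.7·(cos 77.6°, sin 77.6°) = (46.0, 36.1). KH is perpendicular to HS; with |HS| = 16.9 on the left of KH, S = H + 16.9·(-0.977, 0.215) = (29.5, 39.7). Then |GS| = |S − G| = 49.4.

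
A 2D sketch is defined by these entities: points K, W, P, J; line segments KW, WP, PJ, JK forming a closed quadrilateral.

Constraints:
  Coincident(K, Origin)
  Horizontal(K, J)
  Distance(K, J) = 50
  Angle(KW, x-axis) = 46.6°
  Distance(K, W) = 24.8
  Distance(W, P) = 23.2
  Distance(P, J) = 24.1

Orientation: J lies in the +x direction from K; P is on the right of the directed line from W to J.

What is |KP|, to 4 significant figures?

26.34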